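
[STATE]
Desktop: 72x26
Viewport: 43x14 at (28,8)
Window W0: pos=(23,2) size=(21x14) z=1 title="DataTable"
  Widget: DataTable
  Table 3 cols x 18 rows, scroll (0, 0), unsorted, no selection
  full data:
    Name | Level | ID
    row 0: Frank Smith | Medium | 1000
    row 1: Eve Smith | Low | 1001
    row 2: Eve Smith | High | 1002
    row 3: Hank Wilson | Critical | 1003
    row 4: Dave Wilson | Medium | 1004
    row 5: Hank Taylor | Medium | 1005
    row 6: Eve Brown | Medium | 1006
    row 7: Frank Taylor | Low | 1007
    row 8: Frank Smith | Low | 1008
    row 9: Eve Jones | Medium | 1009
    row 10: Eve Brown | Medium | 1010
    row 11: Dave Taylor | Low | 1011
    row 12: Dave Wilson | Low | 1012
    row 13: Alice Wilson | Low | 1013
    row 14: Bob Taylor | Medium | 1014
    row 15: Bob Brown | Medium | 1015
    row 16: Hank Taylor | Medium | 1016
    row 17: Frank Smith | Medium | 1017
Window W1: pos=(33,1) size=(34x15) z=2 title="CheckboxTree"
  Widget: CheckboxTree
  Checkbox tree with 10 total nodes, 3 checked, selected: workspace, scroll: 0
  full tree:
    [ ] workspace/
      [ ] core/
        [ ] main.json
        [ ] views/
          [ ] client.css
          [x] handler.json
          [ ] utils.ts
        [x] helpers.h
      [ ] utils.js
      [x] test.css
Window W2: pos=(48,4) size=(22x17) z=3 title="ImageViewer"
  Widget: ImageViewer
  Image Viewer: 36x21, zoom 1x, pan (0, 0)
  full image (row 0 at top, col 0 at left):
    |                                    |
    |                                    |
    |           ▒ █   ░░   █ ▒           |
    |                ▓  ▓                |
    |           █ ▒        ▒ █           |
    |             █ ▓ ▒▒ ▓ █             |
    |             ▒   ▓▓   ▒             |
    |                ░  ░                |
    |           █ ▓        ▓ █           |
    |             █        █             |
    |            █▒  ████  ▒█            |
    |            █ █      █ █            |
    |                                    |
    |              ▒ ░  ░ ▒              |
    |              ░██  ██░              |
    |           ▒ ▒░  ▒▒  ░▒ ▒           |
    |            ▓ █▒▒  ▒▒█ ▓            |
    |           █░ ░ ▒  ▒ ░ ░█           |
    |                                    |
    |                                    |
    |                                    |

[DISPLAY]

Smith┃       [ ] cli┃                    ┃ 
Smith┃       [x] han┃           ▒ █   ░░ ┃ 
 Wils┃       [ ] uti┃                ▓  ▓┃ 
 Wils┃     [x] helpe┃           █ ▒      ┃ 
 Tayl┃   [ ] utils.j┃             █ ▓ ▒▒ ┃ 
Brown┃   [x] test.cs┃             ▒   ▓▓ ┃ 
k Tay┃              ┃                ░  ░┃ 
━━━━━┗━━━━━━━━━━━━━━┃           █ ▓      ┃ 
                    ┃             █      ┃ 
                    ┃            █▒  ████┃ 
                    ┃            █ █     ┃ 
                    ┃                    ┃ 
                    ┗━━━━━━━━━━━━━━━━━━━━┛ 
                                           


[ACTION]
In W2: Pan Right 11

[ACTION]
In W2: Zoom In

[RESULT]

Smith┃       [ ] cli┃                    ┃ 
Smith┃       [x] han┃                    ┃ 
 Wils┃       [ ] uti┃                    ┃ 
 Wils┃     [x] helpe┃           ▒▒  ██   ┃ 
 Tayl┃   [ ] utils.j┃           ▒▒  ██   ┃ 
Brown┃   [x] test.cs┃                    ┃ 
k Tay┃              ┃                    ┃ 
━━━━━┗━━━━━━━━━━━━━━┃           ██  ▒▒   ┃ 
                    ┃           ██  ▒▒   ┃ 
                    ┃               ██  ▓┃ 
                    ┃               ██  ▓┃ 
                    ┃               ▒▒   ┃ 
                    ┗━━━━━━━━━━━━━━━━━━━━┛ 
                                           


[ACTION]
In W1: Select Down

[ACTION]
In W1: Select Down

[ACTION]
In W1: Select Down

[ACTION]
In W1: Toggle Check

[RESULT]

Smith┃       [x] cli┃                    ┃ 
Smith┃       [x] han┃                    ┃ 
 Wils┃       [x] uti┃                    ┃ 
 Wils┃     [x] helpe┃           ▒▒  ██   ┃ 
 Tayl┃   [ ] utils.j┃           ▒▒  ██   ┃ 
Brown┃   [x] test.cs┃                    ┃ 
k Tay┃              ┃                    ┃ 
━━━━━┗━━━━━━━━━━━━━━┃           ██  ▒▒   ┃ 
                    ┃           ██  ▒▒   ┃ 
                    ┃               ██  ▓┃ 
                    ┃               ██  ▓┃ 
                    ┃               ▒▒   ┃ 
                    ┗━━━━━━━━━━━━━━━━━━━━┛ 
                                           


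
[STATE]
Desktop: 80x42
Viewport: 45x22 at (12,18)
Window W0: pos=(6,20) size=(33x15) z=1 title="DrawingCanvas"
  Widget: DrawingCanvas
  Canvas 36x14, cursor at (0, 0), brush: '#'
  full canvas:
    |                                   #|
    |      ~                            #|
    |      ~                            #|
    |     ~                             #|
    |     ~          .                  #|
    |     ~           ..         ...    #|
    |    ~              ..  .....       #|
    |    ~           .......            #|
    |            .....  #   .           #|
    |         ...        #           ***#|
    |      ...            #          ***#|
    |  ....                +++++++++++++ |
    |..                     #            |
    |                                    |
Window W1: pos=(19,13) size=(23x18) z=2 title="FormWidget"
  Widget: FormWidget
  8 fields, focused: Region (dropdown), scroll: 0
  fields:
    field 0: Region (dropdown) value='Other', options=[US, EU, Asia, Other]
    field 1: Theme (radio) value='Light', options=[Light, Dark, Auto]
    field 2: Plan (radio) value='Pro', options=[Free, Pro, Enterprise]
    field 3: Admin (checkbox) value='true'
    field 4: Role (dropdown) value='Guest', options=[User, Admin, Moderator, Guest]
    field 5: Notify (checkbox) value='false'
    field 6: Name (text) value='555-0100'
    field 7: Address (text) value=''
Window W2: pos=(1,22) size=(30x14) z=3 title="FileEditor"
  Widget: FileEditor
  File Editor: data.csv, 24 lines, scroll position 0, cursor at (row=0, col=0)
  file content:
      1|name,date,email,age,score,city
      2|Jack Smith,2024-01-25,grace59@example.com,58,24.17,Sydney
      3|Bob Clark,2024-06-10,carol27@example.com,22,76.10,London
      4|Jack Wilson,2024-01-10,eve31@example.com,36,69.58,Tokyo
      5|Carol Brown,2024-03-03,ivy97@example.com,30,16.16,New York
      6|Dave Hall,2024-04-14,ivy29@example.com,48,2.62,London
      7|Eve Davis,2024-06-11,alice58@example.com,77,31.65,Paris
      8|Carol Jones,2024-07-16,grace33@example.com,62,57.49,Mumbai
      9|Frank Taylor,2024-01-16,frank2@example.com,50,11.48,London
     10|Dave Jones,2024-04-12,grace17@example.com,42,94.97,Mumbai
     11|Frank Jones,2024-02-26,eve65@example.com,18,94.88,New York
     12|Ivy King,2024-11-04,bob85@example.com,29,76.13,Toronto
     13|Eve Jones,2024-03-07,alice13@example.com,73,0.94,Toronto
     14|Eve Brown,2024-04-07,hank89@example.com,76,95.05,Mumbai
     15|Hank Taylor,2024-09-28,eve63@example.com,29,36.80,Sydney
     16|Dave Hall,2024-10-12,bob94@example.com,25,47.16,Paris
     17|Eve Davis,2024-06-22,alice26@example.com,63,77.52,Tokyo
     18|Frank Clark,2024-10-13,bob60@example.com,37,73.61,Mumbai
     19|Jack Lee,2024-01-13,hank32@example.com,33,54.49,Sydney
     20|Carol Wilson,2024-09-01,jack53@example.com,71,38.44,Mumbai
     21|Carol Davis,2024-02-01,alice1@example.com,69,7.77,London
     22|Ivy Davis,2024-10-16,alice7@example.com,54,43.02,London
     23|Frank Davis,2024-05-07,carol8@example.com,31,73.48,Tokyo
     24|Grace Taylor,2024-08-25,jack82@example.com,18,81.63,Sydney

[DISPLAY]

       ┃  Plan:       ( ) Fre┃               
       ┃  Admin:      [x]    ┃               
━━━━━━━┃  Role:       [Gues▼]┃               
ingCanv┃  Notify:     [ ]    ┃               
━━━━━━━━━━━━━━━━━━┓   [555-0]┃               
r                 ┃   [     ]┃               
──────────────────┨          ┃               
email,age,score,c▲┃          ┃               
,2024-01-25,grace█┃          ┃               
2024-06-10,carol2░┃          ┃               
n,2024-01-10,eve3░┃          ┃               
n,2024-03-03,ivy9░┃          ┃               
2024-04-14,ivy29@░┃━━━━━━━━━━┛               
2024-06-11,alice5░┃       ┃                  
s,2024-07-16,grac░┃       ┃                  
or,2024-01-16,fra░┃       ┃                  
,2024-04-12,grace▼┃━━━━━━━┛                  
━━━━━━━━━━━━━━━━━━┛                          
                                             
                                             
                                             
                                             


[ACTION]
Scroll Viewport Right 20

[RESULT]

  ( ) Fre┃                                   
  [x]    ┃                                   
  [Gues▼]┃                                   
  [ ]    ┃                                   
  [555-0]┃                                   
  [     ]┃                                   
         ┃                                   
         ┃                                   
         ┃                                   
         ┃                                   
         ┃                                   
         ┃                                   
━━━━━━━━━┛                                   
      ┃                                      
      ┃                                      
      ┃                                      
━━━━━━┛                                      
                                             
                                             
                                             
                                             
                                             


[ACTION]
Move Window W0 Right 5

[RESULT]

  ( ) Fre┃                                   
  [x]    ┃                                   
  [Gues▼]┃━┓                                 
  [ ]    ┃ ┃                                 
  [555-0]┃─┨                                 
  [     ]┃ ┃                                 
         ┃ ┃                                 
         ┃ ┃                                 
         ┃ ┃                                 
         ┃ ┃                                 
         ┃.┃                                 
         ┃ ┃                                 
━━━━━━━━━┛ ┃                                 
   .       ┃                                 
#          ┃                                 
 #         ┃                                 
━━━━━━━━━━━┛                                 
                                             
                                             
                                             
                                             
                                             


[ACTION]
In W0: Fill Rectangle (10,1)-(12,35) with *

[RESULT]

  ( ) Fre┃                                   
  [x]    ┃                                   
  [Gues▼]┃━┓                                 
  [ ]    ┃ ┃                                 
  [555-0]┃─┨                                 
  [     ]┃ ┃                                 
         ┃ ┃                                 
         ┃ ┃                                 
         ┃ ┃                                 
         ┃ ┃                                 
         ┃.┃                                 
         ┃ ┃                                 
━━━━━━━━━┛ ┃                                 
   .       ┃                                 
#          ┃                                 
***********┃                                 
━━━━━━━━━━━┛                                 
                                             
                                             
                                             
                                             
                                             


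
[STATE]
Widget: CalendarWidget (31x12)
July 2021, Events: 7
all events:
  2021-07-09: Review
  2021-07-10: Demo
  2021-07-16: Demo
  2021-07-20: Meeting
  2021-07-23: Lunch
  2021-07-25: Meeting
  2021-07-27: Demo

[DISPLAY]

           July 2021           
Mo Tu We Th Fr Sa Su           
          1  2  3  4           
 5  6  7  8  9* 10* 11         
12 13 14 15 16* 17 18          
19 20* 21 22 23* 24 25*        
26 27* 28 29 30 31             
                               
                               
                               
                               
                               


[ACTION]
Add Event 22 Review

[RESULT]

           July 2021           
Mo Tu We Th Fr Sa Su           
          1  2  3  4           
 5  6  7  8  9* 10* 11         
12 13 14 15 16* 17 18          
19 20* 21 22* 23* 24 25*       
26 27* 28 29 30 31             
                               
                               
                               
                               
                               


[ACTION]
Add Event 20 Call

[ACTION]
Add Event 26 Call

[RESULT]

           July 2021           
Mo Tu We Th Fr Sa Su           
          1  2  3  4           
 5  6  7  8  9* 10* 11         
12 13 14 15 16* 17 18          
19 20* 21 22* 23* 24 25*       
26* 27* 28 29 30 31            
                               
                               
                               
                               
                               


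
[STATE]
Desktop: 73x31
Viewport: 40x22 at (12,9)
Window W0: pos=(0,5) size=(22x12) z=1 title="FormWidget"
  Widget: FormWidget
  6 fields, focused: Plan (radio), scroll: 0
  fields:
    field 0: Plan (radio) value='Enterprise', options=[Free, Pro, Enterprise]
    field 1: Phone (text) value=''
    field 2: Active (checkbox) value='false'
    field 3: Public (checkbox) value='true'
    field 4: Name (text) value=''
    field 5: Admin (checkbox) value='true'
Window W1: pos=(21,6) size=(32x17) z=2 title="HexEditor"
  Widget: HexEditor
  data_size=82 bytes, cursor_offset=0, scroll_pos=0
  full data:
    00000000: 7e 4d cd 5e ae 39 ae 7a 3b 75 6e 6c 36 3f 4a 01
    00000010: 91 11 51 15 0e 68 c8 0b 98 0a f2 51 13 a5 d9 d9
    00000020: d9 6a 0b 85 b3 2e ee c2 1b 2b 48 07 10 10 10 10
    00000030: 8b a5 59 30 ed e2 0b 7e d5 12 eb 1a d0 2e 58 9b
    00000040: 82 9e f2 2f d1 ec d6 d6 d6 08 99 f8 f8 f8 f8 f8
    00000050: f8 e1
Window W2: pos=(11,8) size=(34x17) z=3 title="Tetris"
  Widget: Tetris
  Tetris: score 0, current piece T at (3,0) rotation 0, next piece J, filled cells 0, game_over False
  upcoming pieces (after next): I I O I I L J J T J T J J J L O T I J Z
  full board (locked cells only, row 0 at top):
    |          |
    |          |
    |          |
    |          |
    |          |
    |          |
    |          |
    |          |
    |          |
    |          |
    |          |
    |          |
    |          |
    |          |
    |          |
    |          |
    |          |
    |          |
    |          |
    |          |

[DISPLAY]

 Tetris                         ┃e 39 ae
────────────────────────────────┨e 68 c8
          │Next:                ┃3 2e ee
          │█                    ┃d e2 0b
          │███                  ┃1 ec d6
          │                     ┃       
          │                     ┃       
          │                     ┃       
          │Score:               ┃       
          │0                    ┃       
          │                     ┃       
          │                     ┃       
          │                     ┃       
          │                     ┃━━━━━━━
          │                     ┃       
━━━━━━━━━━━━━━━━━━━━━━━━━━━━━━━━┛       
                                        
                                        
                                        
                                        
                                        
                                        


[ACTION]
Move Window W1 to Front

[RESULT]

 Tetris  ┃00000000  7E 4d cd 5e ae 39 ae
─────────┃00000010  91 11 51 15 0e 68 c8
         ┃00000020  d9 6a 0b 85 b3 2e ee
         ┃00000030  8b a5 59 30 ed e2 0b
         ┃00000040  82 9e f2 2f d1 ec d6
         ┃00000050  f8 e1               
         ┃                              
         ┃                              
         ┃                              
         ┃                              
         ┃                              
         ┃                              
         ┃                              
         ┗━━━━━━━━━━━━━━━━━━━━━━━━━━━━━━
          │                     ┃       
━━━━━━━━━━━━━━━━━━━━━━━━━━━━━━━━┛       
                                        
                                        
                                        
                                        
                                        
                                        


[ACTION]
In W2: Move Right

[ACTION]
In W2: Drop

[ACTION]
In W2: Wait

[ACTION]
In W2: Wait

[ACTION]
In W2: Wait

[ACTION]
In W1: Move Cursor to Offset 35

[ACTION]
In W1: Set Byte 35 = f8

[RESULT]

 Tetris  ┃00000000  7e 4d cd 5e ae 39 ae
─────────┃00000010  91 11 51 15 0e 68 c8
         ┃00000020  d9 6a 0b F8 b3 2e ee
         ┃00000030  8b a5 59 30 ed e2 0b
         ┃00000040  82 9e f2 2f d1 ec d6
         ┃00000050  f8 e1               
         ┃                              
         ┃                              
         ┃                              
         ┃                              
         ┃                              
         ┃                              
         ┃                              
         ┗━━━━━━━━━━━━━━━━━━━━━━━━━━━━━━
          │                     ┃       
━━━━━━━━━━━━━━━━━━━━━━━━━━━━━━━━┛       
                                        
                                        
                                        
                                        
                                        
                                        


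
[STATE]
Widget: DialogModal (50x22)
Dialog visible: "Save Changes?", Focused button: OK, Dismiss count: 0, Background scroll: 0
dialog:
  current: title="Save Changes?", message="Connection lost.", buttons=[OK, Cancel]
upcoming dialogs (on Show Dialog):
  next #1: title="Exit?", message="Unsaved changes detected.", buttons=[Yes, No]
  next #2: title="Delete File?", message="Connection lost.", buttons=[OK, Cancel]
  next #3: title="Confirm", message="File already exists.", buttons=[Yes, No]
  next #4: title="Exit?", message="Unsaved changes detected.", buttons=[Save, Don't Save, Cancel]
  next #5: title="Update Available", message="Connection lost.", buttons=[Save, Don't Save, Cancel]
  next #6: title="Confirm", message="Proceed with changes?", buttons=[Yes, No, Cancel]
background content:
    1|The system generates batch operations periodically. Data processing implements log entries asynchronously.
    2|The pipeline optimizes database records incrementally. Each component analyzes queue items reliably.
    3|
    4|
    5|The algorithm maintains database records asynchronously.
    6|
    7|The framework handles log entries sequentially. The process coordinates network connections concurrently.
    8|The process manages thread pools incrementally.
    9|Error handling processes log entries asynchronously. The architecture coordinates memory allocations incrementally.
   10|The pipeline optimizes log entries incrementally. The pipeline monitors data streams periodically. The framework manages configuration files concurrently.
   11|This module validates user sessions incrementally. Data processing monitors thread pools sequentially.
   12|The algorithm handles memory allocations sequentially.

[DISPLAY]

The system generates batch operations periodically
The pipeline optimizes database records incrementa
                                                  
                                                  
The algorithm maintains database records asynchron
                                                  
The framework handles log entries sequentially. Th
The process manages thread pools incrementally.   
Error handling ┌──────────────────┐s asynchronousl
The pipeline op│  Save Changes?   │incrementally. 
This module val│ Connection lost. │ incrementally.
The algorithm h│  [OK]  Cancel    │tions sequentia
               └──────────────────┘               
                                                  
                                                  
                                                  
                                                  
                                                  
                                                  
                                                  
                                                  
                                                  


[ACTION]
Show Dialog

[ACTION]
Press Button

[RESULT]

The system generates batch operations periodically
The pipeline optimizes database records incrementa
                                                  
                                                  
The algorithm maintains database records asynchron
                                                  
The framework handles log entries sequentially. Th
The process manages thread pools incrementally.   
Error handling processes log entries asynchronousl
The pipeline optimizes log entries incrementally. 
This module validates user sessions incrementally.
The algorithm handles memory allocations sequentia
                                                  
                                                  
                                                  
                                                  
                                                  
                                                  
                                                  
                                                  
                                                  
                                                  


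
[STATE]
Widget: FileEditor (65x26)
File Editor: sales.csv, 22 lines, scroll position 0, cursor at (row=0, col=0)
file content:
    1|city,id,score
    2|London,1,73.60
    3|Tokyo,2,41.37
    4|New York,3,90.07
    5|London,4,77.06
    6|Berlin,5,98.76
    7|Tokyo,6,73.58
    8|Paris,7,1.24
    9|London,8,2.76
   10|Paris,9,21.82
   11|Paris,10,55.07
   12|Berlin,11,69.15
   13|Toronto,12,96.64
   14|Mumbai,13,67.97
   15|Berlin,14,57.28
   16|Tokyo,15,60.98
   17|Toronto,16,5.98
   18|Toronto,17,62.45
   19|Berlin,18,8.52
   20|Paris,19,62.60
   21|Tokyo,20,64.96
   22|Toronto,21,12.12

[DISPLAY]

█ity,id,score                                                   ▲
London,1,73.60                                                  █
Tokyo,2,41.37                                                   ░
New York,3,90.07                                                ░
London,4,77.06                                                  ░
Berlin,5,98.76                                                  ░
Tokyo,6,73.58                                                   ░
Paris,7,1.24                                                    ░
London,8,2.76                                                   ░
Paris,9,21.82                                                   ░
Paris,10,55.07                                                  ░
Berlin,11,69.15                                                 ░
Toronto,12,96.64                                                ░
Mumbai,13,67.97                                                 ░
Berlin,14,57.28                                                 ░
Tokyo,15,60.98                                                  ░
Toronto,16,5.98                                                 ░
Toronto,17,62.45                                                ░
Berlin,18,8.52                                                  ░
Paris,19,62.60                                                  ░
Tokyo,20,64.96                                                  ░
Toronto,21,12.12                                                ░
                                                                ░
                                                                ░
                                                                ░
                                                                ▼


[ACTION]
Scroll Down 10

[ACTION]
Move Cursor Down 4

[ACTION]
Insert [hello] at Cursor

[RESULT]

city,id,score                                                   ▲
London,1,73.60                                                  █
Tokyo,2,41.37                                                   ░
New York,3,90.07                                                ░
hello█ondon,4,77.06                                             ░
Berlin,5,98.76                                                  ░
Tokyo,6,73.58                                                   ░
Paris,7,1.24                                                    ░
London,8,2.76                                                   ░
Paris,9,21.82                                                   ░
Paris,10,55.07                                                  ░
Berlin,11,69.15                                                 ░
Toronto,12,96.64                                                ░
Mumbai,13,67.97                                                 ░
Berlin,14,57.28                                                 ░
Tokyo,15,60.98                                                  ░
Toronto,16,5.98                                                 ░
Toronto,17,62.45                                                ░
Berlin,18,8.52                                                  ░
Paris,19,62.60                                                  ░
Tokyo,20,64.96                                                  ░
Toronto,21,12.12                                                ░
                                                                ░
                                                                ░
                                                                ░
                                                                ▼


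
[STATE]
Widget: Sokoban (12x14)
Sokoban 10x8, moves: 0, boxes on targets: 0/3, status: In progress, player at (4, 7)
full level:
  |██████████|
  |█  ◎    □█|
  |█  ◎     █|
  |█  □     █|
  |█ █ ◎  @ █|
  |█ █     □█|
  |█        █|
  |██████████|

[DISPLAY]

██████████  
█  ◎    □█  
█  ◎     █  
█  □     █  
█ █ ◎  @ █  
█ █     □█  
█        █  
██████████  
Moves: 0  0/
            
            
            
            
            


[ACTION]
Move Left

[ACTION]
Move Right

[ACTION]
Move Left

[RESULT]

██████████  
█  ◎    □█  
█  ◎     █  
█  □     █  
█ █ ◎ @  █  
█ █     □█  
█        █  
██████████  
Moves: 3  0/
            
            
            
            
            


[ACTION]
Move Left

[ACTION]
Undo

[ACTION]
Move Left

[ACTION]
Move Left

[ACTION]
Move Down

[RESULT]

██████████  
█  ◎    □█  
█  ◎     █  
█  □     █  
█ █ ◎    █  
█ █ @   □█  
█        █  
██████████  
Moves: 6  0/
            
            
            
            
            


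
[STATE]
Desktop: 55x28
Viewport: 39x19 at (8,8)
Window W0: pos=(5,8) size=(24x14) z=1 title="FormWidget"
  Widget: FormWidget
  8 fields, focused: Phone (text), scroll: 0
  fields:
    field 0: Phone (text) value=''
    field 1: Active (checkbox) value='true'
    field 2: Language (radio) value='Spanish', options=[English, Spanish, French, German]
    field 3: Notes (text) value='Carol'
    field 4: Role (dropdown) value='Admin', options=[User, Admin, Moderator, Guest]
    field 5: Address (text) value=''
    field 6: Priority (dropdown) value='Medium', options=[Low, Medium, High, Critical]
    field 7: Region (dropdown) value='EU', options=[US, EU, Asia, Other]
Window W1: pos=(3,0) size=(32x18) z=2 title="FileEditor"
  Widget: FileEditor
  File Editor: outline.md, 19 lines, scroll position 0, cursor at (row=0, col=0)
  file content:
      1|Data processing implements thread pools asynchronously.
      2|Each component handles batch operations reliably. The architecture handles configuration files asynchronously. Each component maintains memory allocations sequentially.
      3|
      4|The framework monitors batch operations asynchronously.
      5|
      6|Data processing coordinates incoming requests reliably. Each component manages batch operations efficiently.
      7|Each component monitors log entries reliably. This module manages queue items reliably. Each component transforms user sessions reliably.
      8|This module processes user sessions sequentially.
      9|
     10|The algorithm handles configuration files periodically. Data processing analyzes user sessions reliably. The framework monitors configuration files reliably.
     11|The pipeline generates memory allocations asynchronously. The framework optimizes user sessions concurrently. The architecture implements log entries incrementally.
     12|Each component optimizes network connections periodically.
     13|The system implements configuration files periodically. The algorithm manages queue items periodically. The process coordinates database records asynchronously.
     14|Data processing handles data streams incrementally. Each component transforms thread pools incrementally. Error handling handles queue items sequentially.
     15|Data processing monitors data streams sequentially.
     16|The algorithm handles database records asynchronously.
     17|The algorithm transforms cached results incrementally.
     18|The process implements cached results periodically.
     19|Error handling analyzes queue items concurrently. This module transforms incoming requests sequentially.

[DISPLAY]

 processing coordinates i░┃            
 component monitors log e░┃            
 module processes user se░┃            
                         ░┃            
algorithm handles configu░┃            
pipeline generates memory░┃            
 component optimizes netw░┃            
system implements configu░┃            
 processing handles data ▼┃            
━━━━━━━━━━━━━━━━━━━━━━━━━━┛            
Region:     [EU   ▼]┃                  
                    ┃                  
                    ┃                  
━━━━━━━━━━━━━━━━━━━━┛                  
                                       
                                       
                                       
                                       
                                       


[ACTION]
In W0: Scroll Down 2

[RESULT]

 processing coordinates i░┃            
 component monitors log e░┃            
 module processes user se░┃            
                         ░┃            
algorithm handles configu░┃            
pipeline generates memory░┃            
 component optimizes netw░┃            
system implements configu░┃            
 processing handles data ▼┃            
━━━━━━━━━━━━━━━━━━━━━━━━━━┛            
                    ┃                  
                    ┃                  
                    ┃                  
━━━━━━━━━━━━━━━━━━━━┛                  
                                       
                                       
                                       
                                       
                                       


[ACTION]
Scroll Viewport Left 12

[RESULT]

   ┃Data processing coordinates i░┃    
   ┃Each component monitors log e░┃    
   ┃This module processes user se░┃    
   ┃                             ░┃    
   ┃The algorithm handles configu░┃    
   ┃The pipeline generates memory░┃    
   ┃Each component optimizes netw░┃    
   ┃The system implements configu░┃    
   ┃Data processing handles data ▼┃    
   ┗━━━━━━━━━━━━━━━━━━━━━━━━━━━━━━┛    
     ┃                      ┃          
     ┃                      ┃          
     ┃                      ┃          
     ┗━━━━━━━━━━━━━━━━━━━━━━┛          
                                       
                                       
                                       
                                       
                                       


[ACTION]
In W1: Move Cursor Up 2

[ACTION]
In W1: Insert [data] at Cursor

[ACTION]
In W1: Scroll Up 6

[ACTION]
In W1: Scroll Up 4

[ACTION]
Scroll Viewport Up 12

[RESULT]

   ┏━━━━━━━━━━━━━━━━━━━━━━━━━━━━━━┓    
   ┃ FileEditor                   ┃    
   ┠──────────────────────────────┨    
   ┃data█ata processing implement▲┃    
   ┃Each component handles batch █┃    
   ┃                             ░┃    
   ┃The framework monitors batch ░┃    
   ┃                             ░┃    
   ┃Data processing coordinates i░┃    
   ┃Each component monitors log e░┃    
   ┃This module processes user se░┃    
   ┃                             ░┃    
   ┃The algorithm handles configu░┃    
   ┃The pipeline generates memory░┃    
   ┃Each component optimizes netw░┃    
   ┃The system implements configu░┃    
   ┃Data processing handles data ▼┃    
   ┗━━━━━━━━━━━━━━━━━━━━━━━━━━━━━━┛    
     ┃                      ┃          


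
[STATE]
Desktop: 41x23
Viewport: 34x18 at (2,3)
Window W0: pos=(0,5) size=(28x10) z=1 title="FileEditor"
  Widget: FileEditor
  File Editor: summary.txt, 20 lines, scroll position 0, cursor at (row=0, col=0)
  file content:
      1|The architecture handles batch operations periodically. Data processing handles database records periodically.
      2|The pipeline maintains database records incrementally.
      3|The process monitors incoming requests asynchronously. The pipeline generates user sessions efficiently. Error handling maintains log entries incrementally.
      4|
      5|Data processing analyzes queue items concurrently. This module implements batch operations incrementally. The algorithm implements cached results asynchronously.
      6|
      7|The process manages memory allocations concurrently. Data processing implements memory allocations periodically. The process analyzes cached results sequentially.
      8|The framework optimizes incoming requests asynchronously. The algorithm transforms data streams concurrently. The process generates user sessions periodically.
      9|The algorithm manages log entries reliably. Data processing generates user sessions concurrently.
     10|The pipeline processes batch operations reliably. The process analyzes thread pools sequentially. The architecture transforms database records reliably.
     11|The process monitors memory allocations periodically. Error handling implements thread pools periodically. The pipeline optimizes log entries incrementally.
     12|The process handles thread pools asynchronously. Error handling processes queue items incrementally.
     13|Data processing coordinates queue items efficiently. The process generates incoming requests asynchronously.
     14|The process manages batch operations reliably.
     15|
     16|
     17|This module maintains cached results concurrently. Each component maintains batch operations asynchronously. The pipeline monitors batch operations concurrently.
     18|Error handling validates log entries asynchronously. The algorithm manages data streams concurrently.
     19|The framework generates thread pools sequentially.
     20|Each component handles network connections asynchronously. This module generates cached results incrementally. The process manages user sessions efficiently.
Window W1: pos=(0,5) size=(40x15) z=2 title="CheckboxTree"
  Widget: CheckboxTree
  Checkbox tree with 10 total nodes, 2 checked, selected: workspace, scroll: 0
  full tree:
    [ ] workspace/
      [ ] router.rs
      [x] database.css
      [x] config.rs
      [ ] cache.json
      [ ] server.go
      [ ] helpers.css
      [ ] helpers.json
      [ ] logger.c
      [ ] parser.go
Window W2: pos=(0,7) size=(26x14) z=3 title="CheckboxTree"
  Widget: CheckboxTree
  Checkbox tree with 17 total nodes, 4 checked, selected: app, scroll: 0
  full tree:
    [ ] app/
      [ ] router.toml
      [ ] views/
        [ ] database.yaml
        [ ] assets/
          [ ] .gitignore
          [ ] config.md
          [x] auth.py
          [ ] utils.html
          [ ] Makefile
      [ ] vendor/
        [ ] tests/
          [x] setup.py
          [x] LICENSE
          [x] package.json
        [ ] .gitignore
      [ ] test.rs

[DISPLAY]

                                  
                                  
━━━━━━━━━━━━━━━━━━━━━━━━━━━━━━━━━━
CheckboxTree                      
━━━━━━━━━━━━━━━━━━━━━━━┓──────────
CheckboxTree           ┃          
───────────────────────┨          
[-] app/               ┃          
  [ ] router.toml      ┃          
  [-] views/           ┃          
    [ ] database.yaml  ┃          
    [-] assets/        ┃          
      [ ] .gitignore   ┃          
      [ ] config.md    ┃          
      [x] auth.py      ┃          
      [ ] utils.html   ┃          
      [ ] Makefile     ┃━━━━━━━━━━
━━━━━━━━━━━━━━━━━━━━━━━┛          


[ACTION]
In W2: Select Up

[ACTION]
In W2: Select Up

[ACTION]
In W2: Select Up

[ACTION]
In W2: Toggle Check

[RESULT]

                                  
                                  
━━━━━━━━━━━━━━━━━━━━━━━━━━━━━━━━━━
CheckboxTree                      
━━━━━━━━━━━━━━━━━━━━━━━┓──────────
CheckboxTree           ┃          
───────────────────────┨          
[x] app/               ┃          
  [x] router.toml      ┃          
  [x] views/           ┃          
    [x] database.yaml  ┃          
    [x] assets/        ┃          
      [x] .gitignore   ┃          
      [x] config.md    ┃          
      [x] auth.py      ┃          
      [x] utils.html   ┃          
      [x] Makefile     ┃━━━━━━━━━━
━━━━━━━━━━━━━━━━━━━━━━━┛          
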